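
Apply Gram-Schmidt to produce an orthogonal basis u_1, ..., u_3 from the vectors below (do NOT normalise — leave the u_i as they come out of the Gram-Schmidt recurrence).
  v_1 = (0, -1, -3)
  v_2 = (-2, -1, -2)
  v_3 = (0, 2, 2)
Orthogonal basis:
  u_1 = (0, -1, -3)
  u_2 = (-2, -3/10, 1/10)
  u_3 = (-8/41, 48/41, -16/41)

Apply the Gram-Schmidt recurrence
  u_1 = v_1
  u_i = v_i − Σ_{j<i} ((v_i · u_j) / (u_j · u_j)) · u_j.

Step by step this gives:
  u_1 = (0, -1, -3)
  u_2 = (-2, -3/10, 1/10)
  u_3 = (-8/41, 48/41, -16/41)

Orthogonality check:
  u_2 · u_1 = 0 (should be 0)
  u_3 · u_1 = 0 (should be 0)
  u_3 · u_2 = 0 (should be 0)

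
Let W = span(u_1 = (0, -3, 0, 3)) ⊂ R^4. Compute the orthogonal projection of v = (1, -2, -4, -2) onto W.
proj_W(v) = (0, 0, 0, 0)

Set up U = [u_1 | ... | u_1] ∈ R^(4×1). The projector onto W = col(U) is P = U (U^T U)^(-1) U^T.
Compute U^T U =
  [18],
and U^T v = (0).
Solve U^T U · c = U^T v for the coefficients: c = (0). The projection is proj_W(v) = U c.
Check: (v - proj_W(v)) · u_1 = 0  (should be 0).
Result: proj_W(v) = (0, 0, 0, 0).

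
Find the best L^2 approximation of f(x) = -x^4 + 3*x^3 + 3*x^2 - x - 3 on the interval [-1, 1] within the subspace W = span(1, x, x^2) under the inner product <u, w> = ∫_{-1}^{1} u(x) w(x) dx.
g(x) = 15*x^2/7 + 4*x/5 - 102/35

The best approximation g ∈ W is the orthogonal projection of f onto W. Writing g = a_0 + a_1 x + a_2 x^2, the coefficients solve the normal equations G · a = b where
  G_{ij} = <φ_i, φ_j> and b_i = <f, φ_i>, with φ_0 = 1, φ_1 = x, φ_2 = x^2.
G =
  [2, 0, 2/3]
  [0, 2/3, 0]
  [2/3, 0, 2/5],
b = (-22/5, 8/15, -38/35).
Solving gives a_0 = -102/35, a_1 = 4/5, a_2 = 15/7, so
  g(x) = 15*x^2/7 + 4*x/5 - 102/35.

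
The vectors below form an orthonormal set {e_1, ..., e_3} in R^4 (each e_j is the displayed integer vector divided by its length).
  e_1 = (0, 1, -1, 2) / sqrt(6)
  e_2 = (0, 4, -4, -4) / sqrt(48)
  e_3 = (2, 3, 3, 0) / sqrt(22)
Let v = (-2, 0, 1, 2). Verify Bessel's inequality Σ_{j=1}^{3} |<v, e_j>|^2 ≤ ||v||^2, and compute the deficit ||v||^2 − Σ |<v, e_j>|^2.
Σ |<v, e_j>|^2 = 50/11; ||v||^2 = 9; deficit = 49/11

Write each e_j = u_j / sqrt(<u_j, u_j>) where u_j is the displayed integer vector. Then <v, e_j> = <v, u_j> / sqrt(<u_j, u_j>), so |<v, e_j>|^2 = <v, u_j>^2 / <u_j, u_j>.
Coefficients: <v, e_1> = 3/sqrt(6), <v, e_2> = -12/sqrt(48), <v, e_3> = -1/sqrt(22).
Square and sum: Σ |<v, e_j>|^2 = 50/11.
Compute ||v||^2 = v·v = 9.
Deficit = 9 − 50/11 = 49/11 ≥ 0, confirming Bessel's inequality. (The deficit equals ||v − Σ <v,e_j> e_j||^2, the squared distance from v to span{e_j}.)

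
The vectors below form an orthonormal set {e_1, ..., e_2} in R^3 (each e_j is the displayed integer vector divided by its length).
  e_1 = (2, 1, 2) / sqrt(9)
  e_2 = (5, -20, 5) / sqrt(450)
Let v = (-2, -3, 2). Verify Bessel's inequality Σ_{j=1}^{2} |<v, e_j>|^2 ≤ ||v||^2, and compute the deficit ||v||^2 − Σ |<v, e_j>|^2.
Σ |<v, e_j>|^2 = 9; ||v||^2 = 17; deficit = 8

Write each e_j = u_j / sqrt(<u_j, u_j>) where u_j is the displayed integer vector. Then <v, e_j> = <v, u_j> / sqrt(<u_j, u_j>), so |<v, e_j>|^2 = <v, u_j>^2 / <u_j, u_j>.
Coefficients: <v, e_1> = -3/sqrt(9), <v, e_2> = 60/sqrt(450).
Square and sum: Σ |<v, e_j>|^2 = 9.
Compute ||v||^2 = v·v = 17.
Deficit = 17 − 9 = 8 ≥ 0, confirming Bessel's inequality. (The deficit equals ||v − Σ <v,e_j> e_j||^2, the squared distance from v to span{e_j}.)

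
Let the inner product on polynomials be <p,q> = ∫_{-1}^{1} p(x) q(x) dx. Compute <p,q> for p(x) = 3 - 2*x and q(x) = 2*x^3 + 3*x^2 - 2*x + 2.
<p,q> = 286/15

Expand the product: p(x)·q(x) = -4*x^4 + 13*x^2 - 10*x + 6.
∫_{-1}^{1} of each monomial x^k gives [2/(k+1) if k even, 0 if k odd]. Integrating term-by-term (or equivalently evaluating the antiderivative F(x) = -4*x^5/5 + 13*x^3/3 - 5*x^2 + 6*x at the endpoints):
  F(1) − F(−1) = 68/15 − (-218/15) = 286/15.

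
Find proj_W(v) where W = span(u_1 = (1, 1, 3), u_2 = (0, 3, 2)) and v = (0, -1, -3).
proj_W(v) = (-49/62, -38/31, -165/62)

Set up U = [u_1 | ... | u_2] ∈ R^(3×2). The projector onto W = col(U) is P = U (U^T U)^(-1) U^T.
Compute U^T U =
  [11, 9]
  [9, 13],
and U^T v = (-10, -9).
Solve U^T U · c = U^T v for the coefficients: c = (-49/62, -9/62). The projection is proj_W(v) = U c.
Check: (v - proj_W(v)) · u_1 = 0  (should be 0).
Check: (v - proj_W(v)) · u_2 = 0  (should be 0).
Result: proj_W(v) = (-49/62, -38/31, -165/62).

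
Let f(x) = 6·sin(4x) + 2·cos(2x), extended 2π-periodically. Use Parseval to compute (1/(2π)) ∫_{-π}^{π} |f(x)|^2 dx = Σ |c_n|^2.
Σ |c_n|^2 = 20

Expand |f|^2 and use orthogonality of {sin(nx), cos(mx)} on [-π, π]:
  ∫_{-π}^{π} sin(nx)^2 dx = π, ∫ cos(mx)^2 dx = π, and cross terms integrate to 0.
So ∫_{-π}^{π} f(x)^2 dx = 6^2 · π + 2^2 · π = (36 + 4)π.
Divide by 2π: (36 + 4)/2 = 20.
By Parseval, this equals Σ |c_n|^2.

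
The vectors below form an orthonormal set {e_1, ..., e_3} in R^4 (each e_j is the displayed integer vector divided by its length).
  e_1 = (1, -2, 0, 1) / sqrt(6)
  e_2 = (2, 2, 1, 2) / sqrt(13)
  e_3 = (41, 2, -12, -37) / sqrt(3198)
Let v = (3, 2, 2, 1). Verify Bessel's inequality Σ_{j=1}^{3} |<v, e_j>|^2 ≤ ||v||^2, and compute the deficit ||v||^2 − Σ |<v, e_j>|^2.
Σ |<v, e_j>|^2 = 674/41; ||v||^2 = 18; deficit = 64/41

Write each e_j = u_j / sqrt(<u_j, u_j>) where u_j is the displayed integer vector. Then <v, e_j> = <v, u_j> / sqrt(<u_j, u_j>), so |<v, e_j>|^2 = <v, u_j>^2 / <u_j, u_j>.
Coefficients: <v, e_1> = 0/sqrt(6), <v, e_2> = 14/sqrt(13), <v, e_3> = 66/sqrt(3198).
Square and sum: Σ |<v, e_j>|^2 = 674/41.
Compute ||v||^2 = v·v = 18.
Deficit = 18 − 674/41 = 64/41 ≥ 0, confirming Bessel's inequality. (The deficit equals ||v − Σ <v,e_j> e_j||^2, the squared distance from v to span{e_j}.)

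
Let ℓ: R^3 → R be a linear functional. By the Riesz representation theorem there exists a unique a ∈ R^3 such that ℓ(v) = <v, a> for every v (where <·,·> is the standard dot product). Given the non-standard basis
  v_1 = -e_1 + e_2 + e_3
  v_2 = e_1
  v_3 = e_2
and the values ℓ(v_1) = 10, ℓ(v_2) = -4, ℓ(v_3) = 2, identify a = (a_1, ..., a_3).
a = (-4, 2, 4)

Write a = (a_1, ..., a_3) in the standard basis. For each basis vector v_i, ℓ(v_i) = <v_i, a> is a linear equation in the a_j's. Collect the n equations into a matrix system V a = ℓ, where row i of V is v_i (expressed in the standard basis). Since V is invertible (lower-triangular with 1s on the diagonal, up to permutation), solve by back-substitution:
  V =
[[-1, 1, 1],
 [1, 0, 0],
 [0, 1, 0]]
  V a = (10, -4, 2)
Solving gives a = (-4, 2, 4).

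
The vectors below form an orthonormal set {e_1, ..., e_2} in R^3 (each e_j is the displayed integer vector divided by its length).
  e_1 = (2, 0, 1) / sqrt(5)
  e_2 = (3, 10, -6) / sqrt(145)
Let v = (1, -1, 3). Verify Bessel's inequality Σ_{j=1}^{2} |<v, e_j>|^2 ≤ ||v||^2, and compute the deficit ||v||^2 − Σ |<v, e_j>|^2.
Σ |<v, e_j>|^2 = 270/29; ||v||^2 = 11; deficit = 49/29

Write each e_j = u_j / sqrt(<u_j, u_j>) where u_j is the displayed integer vector. Then <v, e_j> = <v, u_j> / sqrt(<u_j, u_j>), so |<v, e_j>|^2 = <v, u_j>^2 / <u_j, u_j>.
Coefficients: <v, e_1> = 5/sqrt(5), <v, e_2> = -25/sqrt(145).
Square and sum: Σ |<v, e_j>|^2 = 270/29.
Compute ||v||^2 = v·v = 11.
Deficit = 11 − 270/29 = 49/29 ≥ 0, confirming Bessel's inequality. (The deficit equals ||v − Σ <v,e_j> e_j||^2, the squared distance from v to span{e_j}.)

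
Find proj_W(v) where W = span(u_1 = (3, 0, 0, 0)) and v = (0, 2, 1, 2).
proj_W(v) = (0, 0, 0, 0)

Set up U = [u_1 | ... | u_1] ∈ R^(4×1). The projector onto W = col(U) is P = U (U^T U)^(-1) U^T.
Compute U^T U =
  [9],
and U^T v = (0).
Solve U^T U · c = U^T v for the coefficients: c = (0). The projection is proj_W(v) = U c.
Check: (v - proj_W(v)) · u_1 = 0  (should be 0).
Result: proj_W(v) = (0, 0, 0, 0).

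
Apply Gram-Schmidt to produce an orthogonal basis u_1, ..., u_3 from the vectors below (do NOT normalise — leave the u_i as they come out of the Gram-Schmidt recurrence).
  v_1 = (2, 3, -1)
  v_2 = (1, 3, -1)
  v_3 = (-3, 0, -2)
Orthogonal basis:
  u_1 = (2, 3, -1)
  u_2 = (-5/7, 3/7, -1/7)
  u_3 = (0, -3/5, -9/5)

Apply the Gram-Schmidt recurrence
  u_1 = v_1
  u_i = v_i − Σ_{j<i} ((v_i · u_j) / (u_j · u_j)) · u_j.

Step by step this gives:
  u_1 = (2, 3, -1)
  u_2 = (-5/7, 3/7, -1/7)
  u_3 = (0, -3/5, -9/5)

Orthogonality check:
  u_2 · u_1 = 0 (should be 0)
  u_3 · u_1 = 0 (should be 0)
  u_3 · u_2 = 0 (should be 0)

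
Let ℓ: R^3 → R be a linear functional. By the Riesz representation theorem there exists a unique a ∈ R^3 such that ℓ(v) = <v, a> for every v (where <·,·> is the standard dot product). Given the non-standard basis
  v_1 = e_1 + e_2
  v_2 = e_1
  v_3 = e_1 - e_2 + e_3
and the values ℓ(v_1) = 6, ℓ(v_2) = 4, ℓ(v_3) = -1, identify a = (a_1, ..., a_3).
a = (4, 2, -3)

Write a = (a_1, ..., a_3) in the standard basis. For each basis vector v_i, ℓ(v_i) = <v_i, a> is a linear equation in the a_j's. Collect the n equations into a matrix system V a = ℓ, where row i of V is v_i (expressed in the standard basis). Since V is invertible (lower-triangular with 1s on the diagonal, up to permutation), solve by back-substitution:
  V =
[[1, 1, 0],
 [1, 0, 0],
 [1, -1, 1]]
  V a = (6, 4, -1)
Solving gives a = (4, 2, -3).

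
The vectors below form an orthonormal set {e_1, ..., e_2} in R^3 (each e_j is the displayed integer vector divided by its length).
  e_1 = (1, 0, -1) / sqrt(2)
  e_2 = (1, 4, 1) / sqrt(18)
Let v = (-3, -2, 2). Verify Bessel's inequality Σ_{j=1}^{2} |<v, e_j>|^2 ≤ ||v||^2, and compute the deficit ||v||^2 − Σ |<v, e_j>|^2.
Σ |<v, e_j>|^2 = 17; ||v||^2 = 17; deficit = 0

Write each e_j = u_j / sqrt(<u_j, u_j>) where u_j is the displayed integer vector. Then <v, e_j> = <v, u_j> / sqrt(<u_j, u_j>), so |<v, e_j>|^2 = <v, u_j>^2 / <u_j, u_j>.
Coefficients: <v, e_1> = -5/sqrt(2), <v, e_2> = -9/sqrt(18).
Square and sum: Σ |<v, e_j>|^2 = 17.
Compute ||v||^2 = v·v = 17.
Deficit = 17 − 17 = 0 ≥ 0, confirming Bessel's inequality. (The deficit equals ||v − Σ <v,e_j> e_j||^2, the squared distance from v to span{e_j}.)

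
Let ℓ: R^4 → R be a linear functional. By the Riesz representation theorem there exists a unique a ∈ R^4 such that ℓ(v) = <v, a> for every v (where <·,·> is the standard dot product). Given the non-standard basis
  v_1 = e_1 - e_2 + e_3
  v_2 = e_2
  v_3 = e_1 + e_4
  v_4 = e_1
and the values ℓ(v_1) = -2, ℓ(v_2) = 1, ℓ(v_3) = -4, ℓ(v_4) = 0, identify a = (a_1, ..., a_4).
a = (0, 1, -1, -4)

Write a = (a_1, ..., a_4) in the standard basis. For each basis vector v_i, ℓ(v_i) = <v_i, a> is a linear equation in the a_j's. Collect the n equations into a matrix system V a = ℓ, where row i of V is v_i (expressed in the standard basis). Since V is invertible (lower-triangular with 1s on the diagonal, up to permutation), solve by back-substitution:
  V =
[[1, -1, 1, 0],
 [0, 1, 0, 0],
 [1, 0, 0, 1],
 [1, 0, 0, 0]]
  V a = (-2, 1, -4, 0)
Solving gives a = (0, 1, -1, -4).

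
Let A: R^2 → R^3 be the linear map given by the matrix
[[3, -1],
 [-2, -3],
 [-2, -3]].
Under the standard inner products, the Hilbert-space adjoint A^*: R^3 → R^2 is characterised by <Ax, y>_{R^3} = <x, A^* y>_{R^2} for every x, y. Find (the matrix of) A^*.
A^* = A^T =
[[3, -2, -2],
 [-1, -3, -3]]

For real matrices with standard dot products, the defining identity <Ax, y> = <x, A^* y> gives (Ax)^T y = x^T (A^*) y, i.e. x^T A^T y = x^T (A^*) y. Since this holds for all x, y, we must have A^* = A^T. Therefore
A^* =
[[3, -2, -2],
 [-1, -3, -3]].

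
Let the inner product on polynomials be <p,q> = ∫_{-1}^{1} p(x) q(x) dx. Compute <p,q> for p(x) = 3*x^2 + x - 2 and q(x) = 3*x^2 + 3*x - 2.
<p,q> = 28/5

Expand the product: p(x)·q(x) = 9*x^4 + 12*x^3 - 9*x^2 - 8*x + 4.
∫_{-1}^{1} of each monomial x^k gives [2/(k+1) if k even, 0 if k odd]. Integrating term-by-term (or equivalently evaluating the antiderivative F(x) = 9*x^5/5 + 3*x^4 - 3*x^3 - 4*x^2 + 4*x at the endpoints):
  F(1) − F(−1) = 9/5 − (-19/5) = 28/5.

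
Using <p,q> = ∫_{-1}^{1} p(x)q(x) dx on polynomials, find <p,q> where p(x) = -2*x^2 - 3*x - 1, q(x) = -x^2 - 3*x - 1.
<p,q> = 54/5

Expand the product: p(x)·q(x) = 2*x^4 + 9*x^3 + 12*x^2 + 6*x + 1.
∫_{-1}^{1} of each monomial x^k gives [2/(k+1) if k even, 0 if k odd]. Integrating term-by-term (or equivalently evaluating the antiderivative F(x) = 2*x^5/5 + 9*x^4/4 + 4*x^3 + 3*x^2 + x at the endpoints):
  F(1) − F(−1) = 213/20 − (-3/20) = 54/5.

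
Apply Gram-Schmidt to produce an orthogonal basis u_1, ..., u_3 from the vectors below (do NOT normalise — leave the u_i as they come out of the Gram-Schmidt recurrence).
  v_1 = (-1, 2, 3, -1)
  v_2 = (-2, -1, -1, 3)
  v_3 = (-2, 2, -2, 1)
Orthogonal basis:
  u_1 = (-1, 2, 3, -1)
  u_2 = (-12/5, -1/5, 1/5, 13/5)
  u_3 = (-17/21, 47/21, -40/21, -3/7)

Apply the Gram-Schmidt recurrence
  u_1 = v_1
  u_i = v_i − Σ_{j<i} ((v_i · u_j) / (u_j · u_j)) · u_j.

Step by step this gives:
  u_1 = (-1, 2, 3, -1)
  u_2 = (-12/5, -1/5, 1/5, 13/5)
  u_3 = (-17/21, 47/21, -40/21, -3/7)

Orthogonality check:
  u_2 · u_1 = 0 (should be 0)
  u_3 · u_1 = 0 (should be 0)
  u_3 · u_2 = 0 (should be 0)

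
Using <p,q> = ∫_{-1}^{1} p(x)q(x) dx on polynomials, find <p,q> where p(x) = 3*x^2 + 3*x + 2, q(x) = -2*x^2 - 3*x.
<p,q> = -166/15

Expand the product: p(x)·q(x) = -6*x^4 - 15*x^3 - 13*x^2 - 6*x.
∫_{-1}^{1} of each monomial x^k gives [2/(k+1) if k even, 0 if k odd]. Integrating term-by-term (or equivalently evaluating the antiderivative F(x) = -6*x^5/5 - 15*x^4/4 - 13*x^3/3 - 3*x^2 at the endpoints):
  F(1) − F(−1) = -737/60 − (-73/60) = -166/15.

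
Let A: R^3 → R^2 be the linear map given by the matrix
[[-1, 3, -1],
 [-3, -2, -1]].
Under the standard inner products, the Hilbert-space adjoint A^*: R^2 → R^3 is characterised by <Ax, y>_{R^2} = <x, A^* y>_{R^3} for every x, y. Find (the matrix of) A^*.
A^* = A^T =
[[-1, -3],
 [3, -2],
 [-1, -1]]

For real matrices with standard dot products, the defining identity <Ax, y> = <x, A^* y> gives (Ax)^T y = x^T (A^*) y, i.e. x^T A^T y = x^T (A^*) y. Since this holds for all x, y, we must have A^* = A^T. Therefore
A^* =
[[-1, -3],
 [3, -2],
 [-1, -1]].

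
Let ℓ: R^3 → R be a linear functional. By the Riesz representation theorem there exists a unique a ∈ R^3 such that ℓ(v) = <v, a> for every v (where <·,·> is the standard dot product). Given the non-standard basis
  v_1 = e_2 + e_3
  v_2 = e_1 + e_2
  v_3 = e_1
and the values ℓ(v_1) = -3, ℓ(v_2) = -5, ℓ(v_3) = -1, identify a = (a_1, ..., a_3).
a = (-1, -4, 1)

Write a = (a_1, ..., a_3) in the standard basis. For each basis vector v_i, ℓ(v_i) = <v_i, a> is a linear equation in the a_j's. Collect the n equations into a matrix system V a = ℓ, where row i of V is v_i (expressed in the standard basis). Since V is invertible (lower-triangular with 1s on the diagonal, up to permutation), solve by back-substitution:
  V =
[[0, 1, 1],
 [1, 1, 0],
 [1, 0, 0]]
  V a = (-3, -5, -1)
Solving gives a = (-1, -4, 1).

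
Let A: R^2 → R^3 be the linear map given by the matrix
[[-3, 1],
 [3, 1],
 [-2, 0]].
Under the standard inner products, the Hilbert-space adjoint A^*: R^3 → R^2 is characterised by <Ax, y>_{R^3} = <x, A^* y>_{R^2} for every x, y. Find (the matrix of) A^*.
A^* = A^T =
[[-3, 3, -2],
 [1, 1, 0]]

For real matrices with standard dot products, the defining identity <Ax, y> = <x, A^* y> gives (Ax)^T y = x^T (A^*) y, i.e. x^T A^T y = x^T (A^*) y. Since this holds for all x, y, we must have A^* = A^T. Therefore
A^* =
[[-3, 3, -2],
 [1, 1, 0]].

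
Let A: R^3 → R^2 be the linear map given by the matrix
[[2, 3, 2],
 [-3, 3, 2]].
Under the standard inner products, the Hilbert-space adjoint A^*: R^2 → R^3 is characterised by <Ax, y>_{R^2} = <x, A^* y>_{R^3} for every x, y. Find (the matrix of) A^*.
A^* = A^T =
[[2, -3],
 [3, 3],
 [2, 2]]

For real matrices with standard dot products, the defining identity <Ax, y> = <x, A^* y> gives (Ax)^T y = x^T (A^*) y, i.e. x^T A^T y = x^T (A^*) y. Since this holds for all x, y, we must have A^* = A^T. Therefore
A^* =
[[2, -3],
 [3, 3],
 [2, 2]].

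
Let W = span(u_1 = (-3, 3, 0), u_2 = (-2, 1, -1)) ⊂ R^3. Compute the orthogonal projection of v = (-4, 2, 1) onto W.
proj_W(v) = (-3, 3, 0)

Set up U = [u_1 | ... | u_2] ∈ R^(3×2). The projector onto W = col(U) is P = U (U^T U)^(-1) U^T.
Compute U^T U =
  [18, 9]
  [9, 6],
and U^T v = (18, 9).
Solve U^T U · c = U^T v for the coefficients: c = (1, 0). The projection is proj_W(v) = U c.
Check: (v - proj_W(v)) · u_1 = 0  (should be 0).
Check: (v - proj_W(v)) · u_2 = 0  (should be 0).
Result: proj_W(v) = (-3, 3, 0).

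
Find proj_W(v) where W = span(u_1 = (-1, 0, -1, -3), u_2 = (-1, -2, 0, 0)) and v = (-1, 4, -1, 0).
proj_W(v) = (31/27, 79/27, -17/54, -17/18)

Set up U = [u_1 | ... | u_2] ∈ R^(4×2). The projector onto W = col(U) is P = U (U^T U)^(-1) U^T.
Compute U^T U =
  [11, 1]
  [1, 5],
and U^T v = (2, -7).
Solve U^T U · c = U^T v for the coefficients: c = (17/54, -79/54). The projection is proj_W(v) = U c.
Check: (v - proj_W(v)) · u_1 = 0  (should be 0).
Check: (v - proj_W(v)) · u_2 = 0  (should be 0).
Result: proj_W(v) = (31/27, 79/27, -17/54, -17/18).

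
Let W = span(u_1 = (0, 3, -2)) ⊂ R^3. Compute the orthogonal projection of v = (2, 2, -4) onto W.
proj_W(v) = (0, 42/13, -28/13)

Set up U = [u_1 | ... | u_1] ∈ R^(3×1). The projector onto W = col(U) is P = U (U^T U)^(-1) U^T.
Compute U^T U =
  [13],
and U^T v = (14).
Solve U^T U · c = U^T v for the coefficients: c = (14/13). The projection is proj_W(v) = U c.
Check: (v - proj_W(v)) · u_1 = 0  (should be 0).
Result: proj_W(v) = (0, 42/13, -28/13).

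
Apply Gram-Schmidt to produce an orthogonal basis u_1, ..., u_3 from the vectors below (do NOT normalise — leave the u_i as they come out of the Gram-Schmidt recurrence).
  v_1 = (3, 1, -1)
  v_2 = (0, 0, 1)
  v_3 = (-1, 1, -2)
Orthogonal basis:
  u_1 = (3, 1, -1)
  u_2 = (3/11, 1/11, 10/11)
  u_3 = (-2/5, 6/5, 0)

Apply the Gram-Schmidt recurrence
  u_1 = v_1
  u_i = v_i − Σ_{j<i} ((v_i · u_j) / (u_j · u_j)) · u_j.

Step by step this gives:
  u_1 = (3, 1, -1)
  u_2 = (3/11, 1/11, 10/11)
  u_3 = (-2/5, 6/5, 0)

Orthogonality check:
  u_2 · u_1 = 0 (should be 0)
  u_3 · u_1 = 0 (should be 0)
  u_3 · u_2 = 0 (should be 0)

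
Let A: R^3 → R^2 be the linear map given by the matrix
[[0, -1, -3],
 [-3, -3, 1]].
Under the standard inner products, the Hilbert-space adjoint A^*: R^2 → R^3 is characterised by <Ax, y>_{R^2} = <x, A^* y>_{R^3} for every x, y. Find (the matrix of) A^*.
A^* = A^T =
[[0, -3],
 [-1, -3],
 [-3, 1]]

For real matrices with standard dot products, the defining identity <Ax, y> = <x, A^* y> gives (Ax)^T y = x^T (A^*) y, i.e. x^T A^T y = x^T (A^*) y. Since this holds for all x, y, we must have A^* = A^T. Therefore
A^* =
[[0, -3],
 [-1, -3],
 [-3, 1]].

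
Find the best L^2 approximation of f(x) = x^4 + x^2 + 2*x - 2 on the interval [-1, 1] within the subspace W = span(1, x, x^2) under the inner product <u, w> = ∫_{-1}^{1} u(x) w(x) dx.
g(x) = 13*x^2/7 + 2*x - 73/35

The best approximation g ∈ W is the orthogonal projection of f onto W. Writing g = a_0 + a_1 x + a_2 x^2, the coefficients solve the normal equations G · a = b where
  G_{ij} = <φ_i, φ_j> and b_i = <f, φ_i>, with φ_0 = 1, φ_1 = x, φ_2 = x^2.
G =
  [2, 0, 2/3]
  [0, 2/3, 0]
  [2/3, 0, 2/5],
b = (-44/15, 4/3, -68/105).
Solving gives a_0 = -73/35, a_1 = 2, a_2 = 13/7, so
  g(x) = 13*x^2/7 + 2*x - 73/35.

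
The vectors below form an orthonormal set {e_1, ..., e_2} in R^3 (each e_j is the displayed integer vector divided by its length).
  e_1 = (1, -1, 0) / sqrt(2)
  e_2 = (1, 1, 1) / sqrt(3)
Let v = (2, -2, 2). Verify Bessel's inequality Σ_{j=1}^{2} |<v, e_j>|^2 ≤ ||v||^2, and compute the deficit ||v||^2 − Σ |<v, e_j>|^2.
Σ |<v, e_j>|^2 = 28/3; ||v||^2 = 12; deficit = 8/3

Write each e_j = u_j / sqrt(<u_j, u_j>) where u_j is the displayed integer vector. Then <v, e_j> = <v, u_j> / sqrt(<u_j, u_j>), so |<v, e_j>|^2 = <v, u_j>^2 / <u_j, u_j>.
Coefficients: <v, e_1> = 4/sqrt(2), <v, e_2> = 2/sqrt(3).
Square and sum: Σ |<v, e_j>|^2 = 28/3.
Compute ||v||^2 = v·v = 12.
Deficit = 12 − 28/3 = 8/3 ≥ 0, confirming Bessel's inequality. (The deficit equals ||v − Σ <v,e_j> e_j||^2, the squared distance from v to span{e_j}.)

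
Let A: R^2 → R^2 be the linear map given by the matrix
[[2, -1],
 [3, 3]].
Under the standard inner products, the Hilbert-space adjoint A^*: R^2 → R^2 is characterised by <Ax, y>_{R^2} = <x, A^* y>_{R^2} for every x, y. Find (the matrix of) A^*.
A^* = A^T =
[[2, 3],
 [-1, 3]]

For real matrices with standard dot products, the defining identity <Ax, y> = <x, A^* y> gives (Ax)^T y = x^T (A^*) y, i.e. x^T A^T y = x^T (A^*) y. Since this holds for all x, y, we must have A^* = A^T. Therefore
A^* =
[[2, 3],
 [-1, 3]].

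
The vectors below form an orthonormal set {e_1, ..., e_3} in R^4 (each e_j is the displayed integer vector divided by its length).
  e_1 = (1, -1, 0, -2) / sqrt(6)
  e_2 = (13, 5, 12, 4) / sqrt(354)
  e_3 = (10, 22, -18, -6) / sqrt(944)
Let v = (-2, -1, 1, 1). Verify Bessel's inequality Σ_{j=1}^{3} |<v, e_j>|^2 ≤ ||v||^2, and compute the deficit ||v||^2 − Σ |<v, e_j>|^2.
Σ |<v, e_j>|^2 = 27/4; ||v||^2 = 7; deficit = 1/4

Write each e_j = u_j / sqrt(<u_j, u_j>) where u_j is the displayed integer vector. Then <v, e_j> = <v, u_j> / sqrt(<u_j, u_j>), so |<v, e_j>|^2 = <v, u_j>^2 / <u_j, u_j>.
Coefficients: <v, e_1> = -3/sqrt(6), <v, e_2> = -15/sqrt(354), <v, e_3> = -66/sqrt(944).
Square and sum: Σ |<v, e_j>|^2 = 27/4.
Compute ||v||^2 = v·v = 7.
Deficit = 7 − 27/4 = 1/4 ≥ 0, confirming Bessel's inequality. (The deficit equals ||v − Σ <v,e_j> e_j||^2, the squared distance from v to span{e_j}.)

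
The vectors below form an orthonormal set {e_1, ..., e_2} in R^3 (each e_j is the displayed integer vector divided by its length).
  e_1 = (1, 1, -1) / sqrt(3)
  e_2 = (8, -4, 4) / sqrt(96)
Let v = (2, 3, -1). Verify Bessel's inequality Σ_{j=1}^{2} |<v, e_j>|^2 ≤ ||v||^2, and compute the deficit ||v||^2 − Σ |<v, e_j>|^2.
Σ |<v, e_j>|^2 = 12; ||v||^2 = 14; deficit = 2

Write each e_j = u_j / sqrt(<u_j, u_j>) where u_j is the displayed integer vector. Then <v, e_j> = <v, u_j> / sqrt(<u_j, u_j>), so |<v, e_j>|^2 = <v, u_j>^2 / <u_j, u_j>.
Coefficients: <v, e_1> = 6/sqrt(3), <v, e_2> = 0/sqrt(96).
Square and sum: Σ |<v, e_j>|^2 = 12.
Compute ||v||^2 = v·v = 14.
Deficit = 14 − 12 = 2 ≥ 0, confirming Bessel's inequality. (The deficit equals ||v − Σ <v,e_j> e_j||^2, the squared distance from v to span{e_j}.)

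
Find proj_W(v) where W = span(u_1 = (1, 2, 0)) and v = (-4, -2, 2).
proj_W(v) = (-8/5, -16/5, 0)

Set up U = [u_1 | ... | u_1] ∈ R^(3×1). The projector onto W = col(U) is P = U (U^T U)^(-1) U^T.
Compute U^T U =
  [5],
and U^T v = (-8).
Solve U^T U · c = U^T v for the coefficients: c = (-8/5). The projection is proj_W(v) = U c.
Check: (v - proj_W(v)) · u_1 = 0  (should be 0).
Result: proj_W(v) = (-8/5, -16/5, 0).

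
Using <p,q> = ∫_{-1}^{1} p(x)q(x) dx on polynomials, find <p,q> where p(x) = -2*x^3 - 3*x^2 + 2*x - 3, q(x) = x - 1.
<p,q> = 128/15

Expand the product: p(x)·q(x) = -2*x^4 - x^3 + 5*x^2 - 5*x + 3.
∫_{-1}^{1} of each monomial x^k gives [2/(k+1) if k even, 0 if k odd]. Integrating term-by-term (or equivalently evaluating the antiderivative F(x) = -2*x^5/5 - x^4/4 + 5*x^3/3 - 5*x^2/2 + 3*x at the endpoints):
  F(1) − F(−1) = 91/60 − (-421/60) = 128/15.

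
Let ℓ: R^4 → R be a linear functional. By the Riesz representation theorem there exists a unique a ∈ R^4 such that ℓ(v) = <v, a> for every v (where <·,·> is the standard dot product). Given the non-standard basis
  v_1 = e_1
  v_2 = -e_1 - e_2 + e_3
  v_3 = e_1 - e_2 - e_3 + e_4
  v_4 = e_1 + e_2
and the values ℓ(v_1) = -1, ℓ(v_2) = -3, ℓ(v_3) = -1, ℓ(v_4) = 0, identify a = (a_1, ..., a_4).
a = (-1, 1, -3, -2)

Write a = (a_1, ..., a_4) in the standard basis. For each basis vector v_i, ℓ(v_i) = <v_i, a> is a linear equation in the a_j's. Collect the n equations into a matrix system V a = ℓ, where row i of V is v_i (expressed in the standard basis). Since V is invertible (lower-triangular with 1s on the diagonal, up to permutation), solve by back-substitution:
  V =
[[1, 0, 0, 0],
 [-1, -1, 1, 0],
 [1, -1, -1, 1],
 [1, 1, 0, 0]]
  V a = (-1, -3, -1, 0)
Solving gives a = (-1, 1, -3, -2).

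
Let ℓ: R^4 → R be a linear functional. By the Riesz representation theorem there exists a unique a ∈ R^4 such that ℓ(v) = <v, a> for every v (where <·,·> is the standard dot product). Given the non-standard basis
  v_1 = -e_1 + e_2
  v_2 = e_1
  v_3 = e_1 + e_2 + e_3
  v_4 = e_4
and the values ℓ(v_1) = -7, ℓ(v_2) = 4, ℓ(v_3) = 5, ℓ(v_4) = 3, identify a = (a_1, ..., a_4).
a = (4, -3, 4, 3)

Write a = (a_1, ..., a_4) in the standard basis. For each basis vector v_i, ℓ(v_i) = <v_i, a> is a linear equation in the a_j's. Collect the n equations into a matrix system V a = ℓ, where row i of V is v_i (expressed in the standard basis). Since V is invertible (lower-triangular with 1s on the diagonal, up to permutation), solve by back-substitution:
  V =
[[-1, 1, 0, 0],
 [1, 0, 0, 0],
 [1, 1, 1, 0],
 [0, 0, 0, 1]]
  V a = (-7, 4, 5, 3)
Solving gives a = (4, -3, 4, 3).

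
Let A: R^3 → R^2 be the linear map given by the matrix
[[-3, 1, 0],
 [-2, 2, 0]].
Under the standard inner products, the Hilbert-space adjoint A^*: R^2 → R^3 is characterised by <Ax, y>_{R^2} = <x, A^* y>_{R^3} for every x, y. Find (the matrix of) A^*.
A^* = A^T =
[[-3, -2],
 [1, 2],
 [0, 0]]

For real matrices with standard dot products, the defining identity <Ax, y> = <x, A^* y> gives (Ax)^T y = x^T (A^*) y, i.e. x^T A^T y = x^T (A^*) y. Since this holds for all x, y, we must have A^* = A^T. Therefore
A^* =
[[-3, -2],
 [1, 2],
 [0, 0]].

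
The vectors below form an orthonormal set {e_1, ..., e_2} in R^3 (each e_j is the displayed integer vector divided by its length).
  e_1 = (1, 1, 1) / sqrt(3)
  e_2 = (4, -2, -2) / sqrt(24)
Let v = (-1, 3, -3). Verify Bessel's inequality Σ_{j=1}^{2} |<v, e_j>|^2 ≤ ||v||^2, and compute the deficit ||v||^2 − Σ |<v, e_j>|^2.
Σ |<v, e_j>|^2 = 1; ||v||^2 = 19; deficit = 18

Write each e_j = u_j / sqrt(<u_j, u_j>) where u_j is the displayed integer vector. Then <v, e_j> = <v, u_j> / sqrt(<u_j, u_j>), so |<v, e_j>|^2 = <v, u_j>^2 / <u_j, u_j>.
Coefficients: <v, e_1> = -1/sqrt(3), <v, e_2> = -4/sqrt(24).
Square and sum: Σ |<v, e_j>|^2 = 1.
Compute ||v||^2 = v·v = 19.
Deficit = 19 − 1 = 18 ≥ 0, confirming Bessel's inequality. (The deficit equals ||v − Σ <v,e_j> e_j||^2, the squared distance from v to span{e_j}.)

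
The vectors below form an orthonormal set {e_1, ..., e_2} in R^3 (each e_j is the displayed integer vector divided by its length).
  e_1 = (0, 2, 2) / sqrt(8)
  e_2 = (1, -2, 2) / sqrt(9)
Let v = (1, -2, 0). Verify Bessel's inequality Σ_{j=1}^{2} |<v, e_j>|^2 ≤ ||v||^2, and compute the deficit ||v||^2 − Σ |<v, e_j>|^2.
Σ |<v, e_j>|^2 = 43/9; ||v||^2 = 5; deficit = 2/9

Write each e_j = u_j / sqrt(<u_j, u_j>) where u_j is the displayed integer vector. Then <v, e_j> = <v, u_j> / sqrt(<u_j, u_j>), so |<v, e_j>|^2 = <v, u_j>^2 / <u_j, u_j>.
Coefficients: <v, e_1> = -4/sqrt(8), <v, e_2> = 5/sqrt(9).
Square and sum: Σ |<v, e_j>|^2 = 43/9.
Compute ||v||^2 = v·v = 5.
Deficit = 5 − 43/9 = 2/9 ≥ 0, confirming Bessel's inequality. (The deficit equals ||v − Σ <v,e_j> e_j||^2, the squared distance from v to span{e_j}.)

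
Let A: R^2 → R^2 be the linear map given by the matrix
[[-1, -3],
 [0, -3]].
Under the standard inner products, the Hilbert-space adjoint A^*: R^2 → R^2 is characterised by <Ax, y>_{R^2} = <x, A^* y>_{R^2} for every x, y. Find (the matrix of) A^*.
A^* = A^T =
[[-1, 0],
 [-3, -3]]

For real matrices with standard dot products, the defining identity <Ax, y> = <x, A^* y> gives (Ax)^T y = x^T (A^*) y, i.e. x^T A^T y = x^T (A^*) y. Since this holds for all x, y, we must have A^* = A^T. Therefore
A^* =
[[-1, 0],
 [-3, -3]].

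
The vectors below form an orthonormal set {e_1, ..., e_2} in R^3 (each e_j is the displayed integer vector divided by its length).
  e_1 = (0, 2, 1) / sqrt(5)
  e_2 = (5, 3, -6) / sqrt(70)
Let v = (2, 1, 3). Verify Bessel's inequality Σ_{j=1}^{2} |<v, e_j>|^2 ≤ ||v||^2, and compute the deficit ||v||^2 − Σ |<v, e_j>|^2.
Σ |<v, e_j>|^2 = 75/14; ||v||^2 = 14; deficit = 121/14

Write each e_j = u_j / sqrt(<u_j, u_j>) where u_j is the displayed integer vector. Then <v, e_j> = <v, u_j> / sqrt(<u_j, u_j>), so |<v, e_j>|^2 = <v, u_j>^2 / <u_j, u_j>.
Coefficients: <v, e_1> = 5/sqrt(5), <v, e_2> = -5/sqrt(70).
Square and sum: Σ |<v, e_j>|^2 = 75/14.
Compute ||v||^2 = v·v = 14.
Deficit = 14 − 75/14 = 121/14 ≥ 0, confirming Bessel's inequality. (The deficit equals ||v − Σ <v,e_j> e_j||^2, the squared distance from v to span{e_j}.)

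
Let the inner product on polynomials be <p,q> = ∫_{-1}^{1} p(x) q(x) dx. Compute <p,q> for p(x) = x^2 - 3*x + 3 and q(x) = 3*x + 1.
<p,q> = 2/3

Expand the product: p(x)·q(x) = 3*x^3 - 8*x^2 + 6*x + 3.
∫_{-1}^{1} of each monomial x^k gives [2/(k+1) if k even, 0 if k odd]. Integrating term-by-term (or equivalently evaluating the antiderivative F(x) = 3*x^4/4 - 8*x^3/3 + 3*x^2 + 3*x at the endpoints):
  F(1) − F(−1) = 49/12 − (41/12) = 2/3.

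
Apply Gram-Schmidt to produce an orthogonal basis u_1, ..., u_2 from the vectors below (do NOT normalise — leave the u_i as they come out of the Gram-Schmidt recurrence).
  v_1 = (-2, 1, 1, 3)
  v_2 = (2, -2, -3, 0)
Orthogonal basis:
  u_1 = (-2, 1, 1, 3)
  u_2 = (4/5, -7/5, -12/5, 9/5)

Apply the Gram-Schmidt recurrence
  u_1 = v_1
  u_i = v_i − Σ_{j<i} ((v_i · u_j) / (u_j · u_j)) · u_j.

Step by step this gives:
  u_1 = (-2, 1, 1, 3)
  u_2 = (4/5, -7/5, -12/5, 9/5)

Orthogonality check:
  u_2 · u_1 = 0 (should be 0)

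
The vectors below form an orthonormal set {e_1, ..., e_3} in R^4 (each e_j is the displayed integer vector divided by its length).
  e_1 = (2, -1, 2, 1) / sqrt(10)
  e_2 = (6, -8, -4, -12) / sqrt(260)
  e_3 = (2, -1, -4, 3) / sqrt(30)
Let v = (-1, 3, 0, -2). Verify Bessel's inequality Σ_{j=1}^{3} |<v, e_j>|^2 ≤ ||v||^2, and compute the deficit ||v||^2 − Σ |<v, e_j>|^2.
Σ |<v, e_j>|^2 = 1769/195; ||v||^2 = 14; deficit = 961/195

Write each e_j = u_j / sqrt(<u_j, u_j>) where u_j is the displayed integer vector. Then <v, e_j> = <v, u_j> / sqrt(<u_j, u_j>), so |<v, e_j>|^2 = <v, u_j>^2 / <u_j, u_j>.
Coefficients: <v, e_1> = -7/sqrt(10), <v, e_2> = -6/sqrt(260), <v, e_3> = -11/sqrt(30).
Square and sum: Σ |<v, e_j>|^2 = 1769/195.
Compute ||v||^2 = v·v = 14.
Deficit = 14 − 1769/195 = 961/195 ≥ 0, confirming Bessel's inequality. (The deficit equals ||v − Σ <v,e_j> e_j||^2, the squared distance from v to span{e_j}.)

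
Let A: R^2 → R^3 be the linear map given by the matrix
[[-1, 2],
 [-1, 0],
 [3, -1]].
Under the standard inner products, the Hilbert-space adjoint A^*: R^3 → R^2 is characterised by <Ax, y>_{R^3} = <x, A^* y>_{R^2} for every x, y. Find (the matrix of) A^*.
A^* = A^T =
[[-1, -1, 3],
 [2, 0, -1]]

For real matrices with standard dot products, the defining identity <Ax, y> = <x, A^* y> gives (Ax)^T y = x^T (A^*) y, i.e. x^T A^T y = x^T (A^*) y. Since this holds for all x, y, we must have A^* = A^T. Therefore
A^* =
[[-1, -1, 3],
 [2, 0, -1]].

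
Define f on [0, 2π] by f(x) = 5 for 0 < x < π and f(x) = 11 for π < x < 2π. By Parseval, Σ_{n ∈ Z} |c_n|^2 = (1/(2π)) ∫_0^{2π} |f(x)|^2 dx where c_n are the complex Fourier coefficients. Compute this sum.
Σ |c_n|^2 = 73

Parseval equates the L^2 energy of f (normalised by 1/(2π)) with the ℓ^2 sum of its Fourier coefficients: (1/(2π)) ∫_0^{2π} |f|^2 = Σ |c_n|^2.
Compute the left side: (1/(2π)) [∫_0^π 5^2 dx + ∫_π^{2π} 11^2 dx] = (1/(2π)) · (25π + 121π) = (25 + 121)/2 = 73.
So Σ_{n ∈ Z} |c_n|^2 = 73.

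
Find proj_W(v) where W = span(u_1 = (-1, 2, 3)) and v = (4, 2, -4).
proj_W(v) = (6/7, -12/7, -18/7)

Set up U = [u_1 | ... | u_1] ∈ R^(3×1). The projector onto W = col(U) is P = U (U^T U)^(-1) U^T.
Compute U^T U =
  [14],
and U^T v = (-12).
Solve U^T U · c = U^T v for the coefficients: c = (-6/7). The projection is proj_W(v) = U c.
Check: (v - proj_W(v)) · u_1 = 0  (should be 0).
Result: proj_W(v) = (6/7, -12/7, -18/7).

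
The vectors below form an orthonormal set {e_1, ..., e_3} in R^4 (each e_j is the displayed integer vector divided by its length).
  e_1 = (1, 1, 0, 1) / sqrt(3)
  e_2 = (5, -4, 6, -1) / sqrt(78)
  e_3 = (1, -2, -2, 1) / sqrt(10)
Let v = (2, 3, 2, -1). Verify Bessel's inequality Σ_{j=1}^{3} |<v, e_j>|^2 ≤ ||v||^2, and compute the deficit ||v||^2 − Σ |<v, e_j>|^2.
Σ |<v, e_j>|^2 = 974/65; ||v||^2 = 18; deficit = 196/65

Write each e_j = u_j / sqrt(<u_j, u_j>) where u_j is the displayed integer vector. Then <v, e_j> = <v, u_j> / sqrt(<u_j, u_j>), so |<v, e_j>|^2 = <v, u_j>^2 / <u_j, u_j>.
Coefficients: <v, e_1> = 4/sqrt(3), <v, e_2> = 11/sqrt(78), <v, e_3> = -9/sqrt(10).
Square and sum: Σ |<v, e_j>|^2 = 974/65.
Compute ||v||^2 = v·v = 18.
Deficit = 18 − 974/65 = 196/65 ≥ 0, confirming Bessel's inequality. (The deficit equals ||v − Σ <v,e_j> e_j||^2, the squared distance from v to span{e_j}.)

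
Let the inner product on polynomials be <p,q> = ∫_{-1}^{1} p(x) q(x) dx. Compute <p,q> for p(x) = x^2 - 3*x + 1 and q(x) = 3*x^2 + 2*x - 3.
<p,q> = -44/5

Expand the product: p(x)·q(x) = 3*x^4 - 7*x^3 - 6*x^2 + 11*x - 3.
∫_{-1}^{1} of each monomial x^k gives [2/(k+1) if k even, 0 if k odd]. Integrating term-by-term (or equivalently evaluating the antiderivative F(x) = 3*x^5/5 - 7*x^4/4 - 2*x^3 + 11*x^2/2 - 3*x at the endpoints):
  F(1) − F(−1) = -13/20 − (163/20) = -44/5.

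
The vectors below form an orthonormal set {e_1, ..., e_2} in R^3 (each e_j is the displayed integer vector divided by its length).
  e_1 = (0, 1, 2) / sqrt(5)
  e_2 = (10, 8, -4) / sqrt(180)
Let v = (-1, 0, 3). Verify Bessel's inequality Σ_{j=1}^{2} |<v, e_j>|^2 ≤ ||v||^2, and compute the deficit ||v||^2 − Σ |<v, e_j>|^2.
Σ |<v, e_j>|^2 = 89/9; ||v||^2 = 10; deficit = 1/9

Write each e_j = u_j / sqrt(<u_j, u_j>) where u_j is the displayed integer vector. Then <v, e_j> = <v, u_j> / sqrt(<u_j, u_j>), so |<v, e_j>|^2 = <v, u_j>^2 / <u_j, u_j>.
Coefficients: <v, e_1> = 6/sqrt(5), <v, e_2> = -22/sqrt(180).
Square and sum: Σ |<v, e_j>|^2 = 89/9.
Compute ||v||^2 = v·v = 10.
Deficit = 10 − 89/9 = 1/9 ≥ 0, confirming Bessel's inequality. (The deficit equals ||v − Σ <v,e_j> e_j||^2, the squared distance from v to span{e_j}.)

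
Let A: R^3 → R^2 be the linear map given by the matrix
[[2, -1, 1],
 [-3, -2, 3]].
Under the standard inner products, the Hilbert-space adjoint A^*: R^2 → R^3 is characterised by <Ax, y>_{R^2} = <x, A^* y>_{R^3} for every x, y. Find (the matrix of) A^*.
A^* = A^T =
[[2, -3],
 [-1, -2],
 [1, 3]]

For real matrices with standard dot products, the defining identity <Ax, y> = <x, A^* y> gives (Ax)^T y = x^T (A^*) y, i.e. x^T A^T y = x^T (A^*) y. Since this holds for all x, y, we must have A^* = A^T. Therefore
A^* =
[[2, -3],
 [-1, -2],
 [1, 3]].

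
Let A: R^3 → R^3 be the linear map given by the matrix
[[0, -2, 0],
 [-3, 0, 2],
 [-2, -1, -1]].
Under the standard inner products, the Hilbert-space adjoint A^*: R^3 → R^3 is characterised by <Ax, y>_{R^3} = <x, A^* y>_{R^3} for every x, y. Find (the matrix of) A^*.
A^* = A^T =
[[0, -3, -2],
 [-2, 0, -1],
 [0, 2, -1]]

For real matrices with standard dot products, the defining identity <Ax, y> = <x, A^* y> gives (Ax)^T y = x^T (A^*) y, i.e. x^T A^T y = x^T (A^*) y. Since this holds for all x, y, we must have A^* = A^T. Therefore
A^* =
[[0, -3, -2],
 [-2, 0, -1],
 [0, 2, -1]].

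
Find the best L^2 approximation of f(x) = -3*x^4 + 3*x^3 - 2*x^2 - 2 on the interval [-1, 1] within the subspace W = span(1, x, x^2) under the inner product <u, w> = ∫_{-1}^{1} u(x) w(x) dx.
g(x) = -32*x^2/7 + 9*x/5 - 61/35

The best approximation g ∈ W is the orthogonal projection of f onto W. Writing g = a_0 + a_1 x + a_2 x^2, the coefficients solve the normal equations G · a = b where
  G_{ij} = <φ_i, φ_j> and b_i = <f, φ_i>, with φ_0 = 1, φ_1 = x, φ_2 = x^2.
G =
  [2, 0, 2/3]
  [0, 2/3, 0]
  [2/3, 0, 2/5],
b = (-98/15, 6/5, -314/105).
Solving gives a_0 = -61/35, a_1 = 9/5, a_2 = -32/7, so
  g(x) = -32*x^2/7 + 9*x/5 - 61/35.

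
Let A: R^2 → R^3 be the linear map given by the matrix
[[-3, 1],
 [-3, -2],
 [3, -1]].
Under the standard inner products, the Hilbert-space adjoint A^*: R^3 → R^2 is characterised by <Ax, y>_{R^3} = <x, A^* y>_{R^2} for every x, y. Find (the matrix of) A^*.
A^* = A^T =
[[-3, -3, 3],
 [1, -2, -1]]

For real matrices with standard dot products, the defining identity <Ax, y> = <x, A^* y> gives (Ax)^T y = x^T (A^*) y, i.e. x^T A^T y = x^T (A^*) y. Since this holds for all x, y, we must have A^* = A^T. Therefore
A^* =
[[-3, -3, 3],
 [1, -2, -1]].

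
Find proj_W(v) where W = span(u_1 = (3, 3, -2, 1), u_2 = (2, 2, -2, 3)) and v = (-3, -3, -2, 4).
proj_W(v) = (-147/61, -147/61, 4/61, 280/61)

Set up U = [u_1 | ... | u_2] ∈ R^(4×2). The projector onto W = col(U) is P = U (U^T U)^(-1) U^T.
Compute U^T U =
  [23, 19]
  [19, 21],
and U^T v = (-10, 4).
Solve U^T U · c = U^T v for the coefficients: c = (-143/61, 141/61). The projection is proj_W(v) = U c.
Check: (v - proj_W(v)) · u_1 = 0  (should be 0).
Check: (v - proj_W(v)) · u_2 = 0  (should be 0).
Result: proj_W(v) = (-147/61, -147/61, 4/61, 280/61).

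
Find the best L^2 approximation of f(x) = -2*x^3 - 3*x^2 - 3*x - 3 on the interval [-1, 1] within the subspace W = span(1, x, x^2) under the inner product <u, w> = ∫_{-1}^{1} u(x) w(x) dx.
g(x) = -3*x^2 - 21*x/5 - 3

The best approximation g ∈ W is the orthogonal projection of f onto W. Writing g = a_0 + a_1 x + a_2 x^2, the coefficients solve the normal equations G · a = b where
  G_{ij} = <φ_i, φ_j> and b_i = <f, φ_i>, with φ_0 = 1, φ_1 = x, φ_2 = x^2.
G =
  [2, 0, 2/3]
  [0, 2/3, 0]
  [2/3, 0, 2/5],
b = (-8, -14/5, -16/5).
Solving gives a_0 = -3, a_1 = -21/5, a_2 = -3, so
  g(x) = -3*x^2 - 21*x/5 - 3.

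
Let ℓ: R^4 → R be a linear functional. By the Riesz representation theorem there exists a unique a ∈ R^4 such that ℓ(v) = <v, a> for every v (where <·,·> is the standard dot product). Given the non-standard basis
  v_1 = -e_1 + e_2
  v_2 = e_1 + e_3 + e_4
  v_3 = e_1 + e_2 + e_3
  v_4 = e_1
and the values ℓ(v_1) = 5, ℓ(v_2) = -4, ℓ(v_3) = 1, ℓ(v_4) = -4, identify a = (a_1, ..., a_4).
a = (-4, 1, 4, -4)

Write a = (a_1, ..., a_4) in the standard basis. For each basis vector v_i, ℓ(v_i) = <v_i, a> is a linear equation in the a_j's. Collect the n equations into a matrix system V a = ℓ, where row i of V is v_i (expressed in the standard basis). Since V is invertible (lower-triangular with 1s on the diagonal, up to permutation), solve by back-substitution:
  V =
[[-1, 1, 0, 0],
 [1, 0, 1, 1],
 [1, 1, 1, 0],
 [1, 0, 0, 0]]
  V a = (5, -4, 1, -4)
Solving gives a = (-4, 1, 4, -4).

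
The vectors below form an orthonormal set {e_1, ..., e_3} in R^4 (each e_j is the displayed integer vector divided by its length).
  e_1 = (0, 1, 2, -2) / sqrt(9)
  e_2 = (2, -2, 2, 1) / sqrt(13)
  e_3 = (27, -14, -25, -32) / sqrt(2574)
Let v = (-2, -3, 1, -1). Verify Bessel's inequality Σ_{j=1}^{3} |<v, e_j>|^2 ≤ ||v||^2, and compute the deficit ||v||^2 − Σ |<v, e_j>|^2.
Σ |<v, e_j>|^2 = 161/198; ||v||^2 = 15; deficit = 2809/198

Write each e_j = u_j / sqrt(<u_j, u_j>) where u_j is the displayed integer vector. Then <v, e_j> = <v, u_j> / sqrt(<u_j, u_j>), so |<v, e_j>|^2 = <v, u_j>^2 / <u_j, u_j>.
Coefficients: <v, e_1> = 1/sqrt(9), <v, e_2> = 3/sqrt(13), <v, e_3> = -5/sqrt(2574).
Square and sum: Σ |<v, e_j>|^2 = 161/198.
Compute ||v||^2 = v·v = 15.
Deficit = 15 − 161/198 = 2809/198 ≥ 0, confirming Bessel's inequality. (The deficit equals ||v − Σ <v,e_j> e_j||^2, the squared distance from v to span{e_j}.)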